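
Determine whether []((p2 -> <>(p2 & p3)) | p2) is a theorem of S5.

Valid

Tableau for the negation ~[]((p2 -> <>(p2 & p3)) | p2):
1. ~[]((p2 -> <>(p2 & p3)) | p2), w0
2. ~((p2 -> <>(p2 & p3)) | p2), w1
3. ~(p2 -> <>(p2 & p3)), w1
4. ~p2, w1
5. p2, w1
6. ~<>(p2 & p3), w1
Accessibility: w0Rw0, w0Rw1, w1Rw0, w1Rw1
Branch closes: p2 and ~p2 both at w1.
Every branch of the negation's tableau closes; the branch above is one of them.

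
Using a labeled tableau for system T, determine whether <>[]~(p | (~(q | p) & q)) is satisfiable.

1. <>[]~(p | (~(q | p) & q)), w0
2. []~(p | (~(q | p) & q)), w1
3. ~(p | (~(q | p) & q)), w1
4. ~p, w1
5. ~(~(q | p) & q), w1
6. ~q, w1
Accessibility: w0Rw0, w0Rw1, w1Rw1

Satisfiable (open branch found)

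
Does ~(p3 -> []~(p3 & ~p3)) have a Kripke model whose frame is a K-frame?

Unsatisfiable

1. ~(p3 -> []~(p3 & ~p3)), w0
2. p3, w0
3. ~[]~(p3 & ~p3), w0
4. p3 & ~p3, w1
5. p3, w1
6. ~p3, w1
Accessibility: w0Rw1
Branch closes: p3 and ~p3 both at w1.
All branches of the tableau close; one closing branch shown above.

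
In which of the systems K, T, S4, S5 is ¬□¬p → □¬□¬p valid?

S4-tableau for the negation ¬(¬□¬p → □¬□¬p):
1. ¬(¬□¬p → □¬□¬p), 0
2. ¬□¬p, 0
3. ¬□¬□¬p, 0
4. p, 1
5. □¬p, 2
6. ¬p, 2
Accessibility: 0R0, 0R1, 0R2, 1R1, 2R2
Complete open branch: countermodel on an S4-frame, so not valid in S4, nor in K, T (the same frame is also a K-frame and a T-frame).
S5-tableau for the negation ¬(¬□¬p → □¬□¬p):
1. ¬(¬□¬p → □¬□¬p), 0
2. ¬□¬p, 0
3. ¬□¬□¬p, 0
4. p, 1
5. □¬p, 2
6. ¬p, 0
7. ¬p, 1
Accessibility: 0R0, 0R1, 0R2, 1R0, 1R1, 1R2, 2R0, 2R1, 2R2
Branch closes: p and ¬p both at 1.
Every branch closes (one shown): valid in S5.

S5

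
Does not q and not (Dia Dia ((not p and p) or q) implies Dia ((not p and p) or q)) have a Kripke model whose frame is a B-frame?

1. not q and not (Dia Dia ((not p and p) or q) implies Dia ((not p and p) or q)), u
2. not q, u   [and-rule on 1]
3. not (Dia Dia ((not p and p) or q) implies Dia ((not p and p) or q)), u   [and-rule on 1]
4. Dia Dia ((not p and p) or q), u   [neg-implies-rule on 3]
5. not Dia ((not p and p) or q), u   [neg-implies-rule on 3]
6. not ((not p and p) or q), u   [neg-Dia-rule on 5 via uRu]
7. not (not p and p), u   [neg-or-rule on 6]
8. not p, u   [neg-and-rule on 7 (branches; this branch)]
9. Dia ((not p and p) or q), v   [Dia-rule on 4: fresh world v, uRv]
10. not ((not p and p) or q), v   [neg-Dia-rule on 5 via uRv]
11. not (not p and p), v   [neg-or-rule on 10]
12. not q, v   [neg-or-rule on 10]
13. not p, v   [neg-and-rule on 11 (branches; this branch)]
14. (not p and p) or q, w   [Dia-rule on 9: fresh world w, vRw]
15. q, w   [or-rule on 14 (branches; this branch)]
Accessibility: uRu, uRv, vRu, vRv, vRw, wRv, wRw

Satisfiable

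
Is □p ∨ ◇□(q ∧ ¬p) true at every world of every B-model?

Tableau for the negation ¬(□p ∨ ◇□(q ∧ ¬p)):
1. ¬(□p ∨ ◇□(q ∧ ¬p)), u
2. ¬□p, u
3. ¬◇□(q ∧ ¬p), u
4. ¬□(q ∧ ¬p), u
5. ¬p, v
6. ¬□(q ∧ ¬p), v
7. ¬(q ∧ ¬p), w
8. ¬□(q ∧ ¬p), w
9. p, w
10. ¬(q ∧ ¬p), x
11. p, x
12. ¬(q ∧ ¬p), y
13. p, y
Accessibility: uRu, uRv, uRw, vRu, vRv, vRx, wRu, wRw, wRy, xRv, xRx, yRw, yRy
The negation has an open branch (countermodel exists).

Invalid (countermodel exists)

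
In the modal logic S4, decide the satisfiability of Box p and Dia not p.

1. Box p and Dia not p, u
2. Box p, u
3. Dia not p, u
4. p, u
5. not p, v
6. p, v
Accessibility: uRu, uRv, vRv
Branch closes: p and not p both at v.
Every branch closes; the branch above is one of them.

No, unsatisfiable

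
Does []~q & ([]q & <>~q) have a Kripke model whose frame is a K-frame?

Unsatisfiable

1. []~q & ([]q & <>~q), u
2. []~q, u
3. []q & <>~q, u
4. []q, u
5. <>~q, u
6. ~q, v
7. q, v
Accessibility: uRv
Branch closes: q and ~q both at v.
Every branch closes; the branch above is one of them.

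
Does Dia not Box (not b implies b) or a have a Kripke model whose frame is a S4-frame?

1. Dia not Box (not b implies b) or a, w0
2. a, w0
Accessibility: w0Rw0

Yes, satisfiable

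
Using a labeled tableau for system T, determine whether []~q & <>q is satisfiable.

1. []~q & <>q, u
2. []~q, u   [&-rule on 1]
3. <>q, u   [&-rule on 1]
4. ~q, u   [[]-rule on 2 via uRu]
5. q, v   [<>-rule on 3: fresh world v, uRv]
6. ~q, v   [[]-rule on 2 via uRv]
Accessibility: uRu, uRv, vRv
Branch closes: q and ~q both at v.
All branches of the tableau close; one closing branch shown above.

Unsatisfiable (every branch closes)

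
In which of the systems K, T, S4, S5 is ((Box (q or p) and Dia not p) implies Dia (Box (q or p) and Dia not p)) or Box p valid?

T, S4, S5

K-tableau for the negation not (((Box (q or p) and Dia not p) implies Dia (Box (q or p) and Dia not p)) or Box p):
1. not (((Box (q or p) and Dia not p) implies Dia (Box (q or p) and Dia not p)) or Box p), w0
2. not ((Box (q or p) and Dia not p) implies Dia (Box (q or p) and Dia not p)), w0
3. not Box p, w0
4. Box (q or p) and Dia not p, w0
5. not Dia (Box (q or p) and Dia not p), w0
6. Box (q or p), w0
7. Dia not p, w0
8. not p, w1
9. not (Box (q or p) and Dia not p), w1
10. q or p, w1
11. not Dia not p, w1
12. q, w1
13. not p, w2
14. not (Box (q or p) and Dia not p), w2
15. q or p, w2
16. not Dia not p, w2
17. q, w2
Accessibility: w0Rw1, w0Rw2
Complete open branch: countermodel on a K-frame, so not valid in K.
T-tableau for the negation not (((Box (q or p) and Dia not p) implies Dia (Box (q or p) and Dia not p)) or Box p):
1. not (((Box (q or p) and Dia not p) implies Dia (Box (q or p) and Dia not p)) or Box p), w0
2. not ((Box (q or p) and Dia not p) implies Dia (Box (q or p) and Dia not p)), w0
3. not Box p, w0
4. Box (q or p) and Dia not p, w0
5. not Dia (Box (q or p) and Dia not p), w0
6. Box (q or p), w0
7. Dia not p, w0
8. not (Box (q or p) and Dia not p), w0
9. q or p, w0
10. not Box (q or p), w0
11. p, w0
12. not p, w1
13. not (Box (q or p) and Dia not p), w1
14. q or p, w1
15. not Box (q or p), w1
16. q, w1
17. not p, w2
18. not (Box (q or p) and Dia not p), w2
19. q or p, w2
20. not Box (q or p), w2
21. q, w2
22. not (q or p), w3
23. not q, w3
24. not p, w3
25. not (Box (q or p) and Dia not p), w3
26. q or p, w3
27. not Dia not p, w3
28. p, w3
Accessibility: w0Rw0, w0Rw1, w0Rw2, w0Rw3, w1Rw1, w2Rw2, w3Rw3
Branch closes: p and not p both at w3.
Every branch closes (one shown): valid in T, hence also in S4, S5 (every theorem of T is a theorem of S4 and S5).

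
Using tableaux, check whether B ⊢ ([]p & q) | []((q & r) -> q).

Yes, valid

Tableau for the negation ~(([]p & q) | []((q & r) -> q)):
1. ~(([]p & q) | []((q & r) -> q)), w0
2. ~([]p & q), w0
3. ~[]((q & r) -> q), w0
4. ~q, w0
5. ~((q & r) -> q), w1
6. q & r, w1
7. ~q, w1
8. q, w1
9. r, w1
Accessibility: w0Rw0, w0Rw1, w1Rw0, w1Rw1
Branch closes: q and ~q both at w1.
Every branch of the negation's tableau closes; the branch above is one of them.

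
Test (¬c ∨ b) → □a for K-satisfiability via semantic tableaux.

Satisfiable

1. (¬c ∨ b) → □a, u
2. □a, u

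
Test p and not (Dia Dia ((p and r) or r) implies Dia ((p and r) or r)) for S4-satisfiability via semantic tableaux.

1. p and not (Dia Dia ((p and r) or r) implies Dia ((p and r) or r)), w0
2. p, w0   [and-rule on 1]
3. not (Dia Dia ((p and r) or r) implies Dia ((p and r) or r)), w0   [and-rule on 1]
4. Dia Dia ((p and r) or r), w0   [neg-implies-rule on 3]
5. not Dia ((p and r) or r), w0   [neg-implies-rule on 3]
6. not ((p and r) or r), w0   [neg-Dia-rule on 5 via w0Rw0]
7. not (p and r), w0   [neg-or-rule on 6]
8. not r, w0   [neg-or-rule on 6]
9. Dia ((p and r) or r), w1   [Dia-rule on 4: fresh world w1, w0Rw1]
10. not ((p and r) or r), w1   [neg-Dia-rule on 5 via w0Rw1]
11. not (p and r), w1   [neg-or-rule on 10]
12. not r, w1   [neg-or-rule on 10]
13. (p and r) or r, w2   [Dia-rule on 9: fresh world w2, w1Rw2]
14. not ((p and r) or r), w2   [neg-Dia-rule on 5 via w0Rw2]
15. not (p and r), w2   [neg-or-rule on 14]
16. not r, w2   [neg-or-rule on 14]
17. p and r, w2   [or-rule on 13 (branches; this branch)]
18. p, w2   [and-rule on 17]
19. r, w2   [and-rule on 17]
Accessibility: w0Rw0, w0Rw1, w0Rw2, w1Rw1, w1Rw2, w2Rw2
Branch closes: r and not r both at w2.
(One branch shown.) All branches close.

No, unsatisfiable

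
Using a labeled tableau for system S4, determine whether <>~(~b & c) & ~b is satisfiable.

1. <>~(~b & c) & ~b, 0
2. <>~(~b & c), 0   [&-rule on 1]
3. ~b, 0   [&-rule on 1]
4. ~(~b & c), 1   [<>-rule on 2: fresh world 1, 0R1]
5. ~c, 1   [~&-rule on 4 (branches; this branch)]
Accessibility: 0R0, 0R1, 1R1

Satisfiable (open branch found)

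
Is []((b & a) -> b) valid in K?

Tableau for the negation ~[]((b & a) -> b):
1. ~[]((b & a) -> b), w0
2. ~((b & a) -> b), w1   [~[]-rule on 1: fresh world w1, w0Rw1]
3. b & a, w1   [~->-rule on 2]
4. ~b, w1   [~->-rule on 2]
5. b, w1   [&-rule on 3]
6. a, w1   [&-rule on 3]
Accessibility: w0Rw1
Branch closes: b and ~b both at w1.
Every branch of the negation's tableau closes; the branch above is one of them.

Valid in K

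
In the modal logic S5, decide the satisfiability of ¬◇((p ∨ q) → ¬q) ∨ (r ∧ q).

1. ¬◇((p ∨ q) → ¬q) ∨ (r ∧ q), u
2. r ∧ q, u
3. r, u
4. q, u
Accessibility: uRu

Satisfiable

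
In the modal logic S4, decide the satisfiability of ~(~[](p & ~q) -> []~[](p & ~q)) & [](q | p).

Satisfiable

1. ~(~[](p & ~q) -> []~[](p & ~q)) & [](q | p), u
2. ~(~[](p & ~q) -> []~[](p & ~q)), u
3. [](q | p), u
4. ~[](p & ~q), u
5. ~[]~[](p & ~q), u
6. q | p, u
7. p, u
8. ~(p & ~q), v
9. q | p, v
10. q, v
11. p, v
12. [](p & ~q), w
13. q | p, w
14. p & ~q, w
15. p, w
16. ~q, w
Accessibility: uRu, uRv, uRw, vRv, wRw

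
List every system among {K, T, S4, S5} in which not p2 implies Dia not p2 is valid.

T-tableau for the negation not (not p2 implies Dia not p2):
1. not (not p2 implies Dia not p2), w0
2. not p2, w0   [neg-implies-rule on 1]
3. not Dia not p2, w0   [neg-implies-rule on 1]
4. p2, w0   [neg-Dia-rule on 3 via w0Rw0]
Accessibility: w0Rw0
Branch closes: p2 and not p2 both at w0.
Every branch closes (one shown): valid in T, hence also in S4, S5 (every theorem of T is a theorem of S4 and S5).
K-tableau for the negation not (not p2 implies Dia not p2):
1. not (not p2 implies Dia not p2), w0
2. not p2, w0   [neg-implies-rule on 1]
3. not Dia not p2, w0   [neg-implies-rule on 1]
Complete open branch: countermodel on a K-frame, so not valid in K.

T, S4, S5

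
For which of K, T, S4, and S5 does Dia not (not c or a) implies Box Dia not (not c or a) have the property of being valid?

S5-tableau for the negation not (Dia not (not c or a) implies Box Dia not (not c or a)):
1. not (Dia not (not c or a) implies Box Dia not (not c or a)), u
2. Dia not (not c or a), u   [neg-implies-rule on 1]
3. not Box Dia not (not c or a), u   [neg-implies-rule on 1]
4. not (not c or a), v   [Dia-rule on 2: fresh world v, uRv]
5. c, v   [neg-or-rule on 4]
6. not a, v   [neg-or-rule on 4]
7. not Dia not (not c or a), w   [neg-Box-rule on 3: fresh world w, uRw]
8. not c or a, u   [neg-Dia-rule on 7 via wRu]
9. not c or a, v   [neg-Dia-rule on 7 via wRv]
10. not c or a, w   [neg-Dia-rule on 7 via wRw]
11. a, u   [or-rule on 8 (branches; this branch)]
12. a, v   [or-rule on 9 (branches; this branch)]
Accessibility: uRu, uRv, uRw, vRu, vRv, vRw, wRu, wRv, wRw
Branch closes: a and not a both at v.
Every branch closes (one shown): valid in S5.
S4-tableau for the negation not (Dia not (not c or a) implies Box Dia not (not c or a)):
1. not (Dia not (not c or a) implies Box Dia not (not c or a)), u
2. Dia not (not c or a), u   [neg-implies-rule on 1]
3. not Box Dia not (not c or a), u   [neg-implies-rule on 1]
4. not (not c or a), v   [Dia-rule on 2: fresh world v, uRv]
5. c, v   [neg-or-rule on 4]
6. not a, v   [neg-or-rule on 4]
7. not Dia not (not c or a), w   [neg-Box-rule on 3: fresh world w, uRw]
8. not c or a, w   [neg-Dia-rule on 7 via wRw]
9. a, w   [or-rule on 8 (branches; this branch)]
Accessibility: uRu, uRv, uRw, vRv, wRw
Complete open branch: countermodel on an S4-frame, so not valid in S4, nor in K, T (the same frame is also a K-frame and a T-frame).

S5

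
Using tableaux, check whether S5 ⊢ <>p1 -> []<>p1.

Tableau for the negation ~(<>p1 -> []<>p1):
1. ~(<>p1 -> []<>p1), u
2. <>p1, u
3. ~[]<>p1, u
4. p1, v
5. ~<>p1, w
6. ~p1, u
7. ~p1, v
Accessibility: uRu, uRv, uRw, vRu, vRv, vRw, wRu, wRv, wRw
Branch closes: p1 and ~p1 both at v.
Every branch of the negation's tableau closes; the branch above is one of them.

Yes, valid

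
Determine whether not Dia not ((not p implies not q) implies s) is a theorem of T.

Tableau for the negation Dia not ((not p implies not q) implies s):
1. Dia not ((not p implies not q) implies s), 0
2. not ((not p implies not q) implies s), 1
3. not p implies not q, 1
4. not s, 1
5. not q, 1
Accessibility: 0R0, 0R1, 1R1
The negation has an open branch (countermodel exists).

No, not valid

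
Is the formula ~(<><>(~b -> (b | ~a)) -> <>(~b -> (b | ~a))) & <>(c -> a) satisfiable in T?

Satisfiable (open branch found)

1. ~(<><>(~b -> (b | ~a)) -> <>(~b -> (b | ~a))) & <>(c -> a), w0
2. ~(<><>(~b -> (b | ~a)) -> <>(~b -> (b | ~a))), w0
3. <>(c -> a), w0
4. <><>(~b -> (b | ~a)), w0
5. ~<>(~b -> (b | ~a)), w0
6. ~(~b -> (b | ~a)), w0
7. ~b, w0
8. ~(b | ~a), w0
9. a, w0
10. c -> a, w1
11. ~(~b -> (b | ~a)), w1
12. ~b, w1
13. ~(b | ~a), w1
14. a, w1
15. <>(~b -> (b | ~a)), w2
16. ~(~b -> (b | ~a)), w2
17. ~b, w2
18. ~(b | ~a), w2
19. a, w2
20. ~b -> (b | ~a), w3
21. b | ~a, w3
22. ~a, w3
Accessibility: w0Rw0, w0Rw1, w0Rw2, w1Rw1, w2Rw2, w2Rw3, w3Rw3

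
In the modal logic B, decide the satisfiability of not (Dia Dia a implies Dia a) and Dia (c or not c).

Satisfiable

1. not (Dia Dia a implies Dia a) and Dia (c or not c), u
2. not (Dia Dia a implies Dia a), u
3. Dia (c or not c), u
4. Dia Dia a, u
5. not Dia a, u
6. not a, u
7. c or not c, v
8. not a, v
9. not c, v
10. Dia a, w
11. not a, w
12. a, x
Accessibility: uRu, uRv, uRw, vRu, vRv, wRu, wRw, wRx, xRw, xRx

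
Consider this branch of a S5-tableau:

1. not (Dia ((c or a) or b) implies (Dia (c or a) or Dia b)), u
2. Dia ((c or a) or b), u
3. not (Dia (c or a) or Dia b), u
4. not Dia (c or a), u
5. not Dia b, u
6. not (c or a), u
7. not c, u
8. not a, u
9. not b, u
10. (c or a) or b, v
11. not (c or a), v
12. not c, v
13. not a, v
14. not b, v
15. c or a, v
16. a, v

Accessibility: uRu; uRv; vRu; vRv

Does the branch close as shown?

Closed

Both a and not a appear at v.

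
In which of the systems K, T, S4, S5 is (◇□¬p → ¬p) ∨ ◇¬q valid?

S4-tableau for the negation ¬((◇□¬p → ¬p) ∨ ◇¬q):
1. ¬((◇□¬p → ¬p) ∨ ◇¬q), 0
2. ¬(◇□¬p → ¬p), 0
3. ¬◇¬q, 0
4. ◇□¬p, 0
5. p, 0
6. q, 0
7. □¬p, 1
8. q, 1
9. ¬p, 1
Accessibility: 0R0, 0R1, 1R1
Complete open branch: countermodel on an S4-frame, so not valid in S4, nor in K, T (the same frame is also a K-frame and a T-frame).
S5-tableau for the negation ¬((◇□¬p → ¬p) ∨ ◇¬q):
1. ¬((◇□¬p → ¬p) ∨ ◇¬q), 0
2. ¬(◇□¬p → ¬p), 0
3. ¬◇¬q, 0
4. ◇□¬p, 0
5. p, 0
6. q, 0
7. □¬p, 1
8. q, 1
9. ¬p, 0
Accessibility: 0R0, 0R1, 1R0, 1R1
Branch closes: p and ¬p both at 0.
Every branch closes (one shown): valid in S5.

S5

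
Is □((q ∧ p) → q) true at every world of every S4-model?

Yes, valid

Tableau for the negation ¬□((q ∧ p) → q):
1. ¬□((q ∧ p) → q), w0
2. ¬((q ∧ p) → q), w1
3. q ∧ p, w1
4. ¬q, w1
5. q, w1
6. p, w1
Accessibility: w0Rw0, w0Rw1, w1Rw1
Branch closes: q and ¬q both at w1.
Every branch of the negation's tableau closes; the branch above is one of them.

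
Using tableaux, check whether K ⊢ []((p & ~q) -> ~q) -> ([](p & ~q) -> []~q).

Yes, valid

Tableau for the negation ~([]((p & ~q) -> ~q) -> ([](p & ~q) -> []~q)):
1. ~([]((p & ~q) -> ~q) -> ([](p & ~q) -> []~q)), 0
2. []((p & ~q) -> ~q), 0
3. ~([](p & ~q) -> []~q), 0
4. [](p & ~q), 0
5. ~[]~q, 0
6. q, 1
7. (p & ~q) -> ~q, 1
8. p & ~q, 1
9. p, 1
10. ~q, 1
Accessibility: 0R1
Branch closes: q and ~q both at 1.
All branches of the negation close; one closing branch shown above.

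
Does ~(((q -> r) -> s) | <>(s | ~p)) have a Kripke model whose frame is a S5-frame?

1. ~(((q -> r) -> s) | <>(s | ~p)), w0
2. ~((q -> r) -> s), w0   [~|-rule on 1]
3. ~<>(s | ~p), w0   [~|-rule on 1]
4. q -> r, w0   [~->-rule on 2]
5. ~s, w0   [~->-rule on 2]
6. ~(s | ~p), w0   [~<>-rule on 3 via w0Rw0]
7. p, w0   [~|-rule on 6]
8. r, w0   [->-rule on 4 (branches; this branch)]
Accessibility: w0Rw0

Yes, satisfiable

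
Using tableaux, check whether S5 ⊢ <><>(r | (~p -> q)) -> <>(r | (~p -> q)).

Tableau for the negation ~(<><>(r | (~p -> q)) -> <>(r | (~p -> q))):
1. ~(<><>(r | (~p -> q)) -> <>(r | (~p -> q))), w0
2. <><>(r | (~p -> q)), w0
3. ~<>(r | (~p -> q)), w0
4. ~(r | (~p -> q)), w0
5. ~r, w0
6. ~(~p -> q), w0
7. ~p, w0
8. ~q, w0
9. <>(r | (~p -> q)), w1
10. ~(r | (~p -> q)), w1
11. ~r, w1
12. ~(~p -> q), w1
13. ~p, w1
14. ~q, w1
15. r | (~p -> q), w2
16. ~(r | (~p -> q)), w2
17. ~r, w2
18. ~(~p -> q), w2
19. ~p, w2
20. ~q, w2
21. ~p -> q, w2
22. q, w2
Accessibility: w0Rw0, w0Rw1, w0Rw2, w1Rw0, w1Rw1, w1Rw2, w2Rw0, w2Rw1, w2Rw2
Branch closes: q and ~q both at w2.
All branches of the negation close; one closing branch shown above.

Valid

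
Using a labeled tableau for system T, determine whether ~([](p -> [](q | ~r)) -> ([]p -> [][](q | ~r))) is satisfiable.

1. ~([](p -> [](q | ~r)) -> ([]p -> [][](q | ~r))), u
2. [](p -> [](q | ~r)), u   [~->-rule on 1]
3. ~([]p -> [][](q | ~r)), u   [~->-rule on 1]
4. []p, u   [~->-rule on 3]
5. ~[][](q | ~r), u   [~->-rule on 3]
6. p -> [](q | ~r), u   [[]-rule on 2 via uRu]
7. p, u   [[]-rule on 4 via uRu]
8. [](q | ~r), u   [->-rule on 6 (branches; this branch)]
9. q | ~r, u   [[]-rule on 8 via uRu]
10. ~r, u   [|-rule on 9 (branches; this branch)]
11. ~[](q | ~r), v   [~[]-rule on 5: fresh world v, uRv]
12. p -> [](q | ~r), v   [[]-rule on 2 via uRv]
13. p, v   [[]-rule on 4 via uRv]
14. q | ~r, v   [[]-rule on 8 via uRv]
15. [](q | ~r), v   [->-rule on 12 (branches; this branch)]
16. ~r, v   [|-rule on 14 (branches; this branch)]
17. ~(q | ~r), w   [~[]-rule on 11: fresh world w, vRw]
18. ~q, w   [~|-rule on 17]
19. r, w   [~|-rule on 17]
20. q | ~r, w   [[]-rule on 15 via vRw]
21. ~r, w   [|-rule on 20 (branches; this branch)]
Accessibility: uRu, uRv, vRv, vRw, wRw
Branch closes: r and ~r both at w.
(One branch shown.) All branches close.

Unsatisfiable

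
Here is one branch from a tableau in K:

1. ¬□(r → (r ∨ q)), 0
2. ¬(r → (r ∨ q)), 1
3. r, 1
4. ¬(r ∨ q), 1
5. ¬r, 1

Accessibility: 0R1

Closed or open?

Closed

Both r and ¬r appear at 1.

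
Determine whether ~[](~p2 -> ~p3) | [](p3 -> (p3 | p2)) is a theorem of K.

Yes, valid

Tableau for the negation ~(~[](~p2 -> ~p3) | [](p3 -> (p3 | p2))):
1. ~(~[](~p2 -> ~p3) | [](p3 -> (p3 | p2))), u
2. [](~p2 -> ~p3), u
3. ~[](p3 -> (p3 | p2)), u
4. ~(p3 -> (p3 | p2)), v
5. p3, v
6. ~(p3 | p2), v
7. ~p3, v
8. ~p2, v
Accessibility: uRv
Branch closes: p3 and ~p3 both at v.
Every branch of the negation's tableau closes; the branch above is one of them.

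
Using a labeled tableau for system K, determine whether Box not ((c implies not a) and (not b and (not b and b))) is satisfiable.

1. Box not ((c implies not a) and (not b and (not b and b))), u

Satisfiable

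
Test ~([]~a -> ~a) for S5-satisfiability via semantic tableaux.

1. ~([]~a -> ~a), w0
2. []~a, w0
3. a, w0
4. ~a, w0
Accessibility: w0Rw0
Branch closes: a and ~a both at w0.
(One branch shown.) All branches close.

Unsatisfiable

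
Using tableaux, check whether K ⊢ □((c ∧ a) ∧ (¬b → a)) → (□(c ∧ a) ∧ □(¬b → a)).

Yes, valid

Tableau for the negation ¬(□((c ∧ a) ∧ (¬b → a)) → (□(c ∧ a) ∧ □(¬b → a))):
1. ¬(□((c ∧ a) ∧ (¬b → a)) → (□(c ∧ a) ∧ □(¬b → a))), u
2. □((c ∧ a) ∧ (¬b → a)), u
3. ¬(□(c ∧ a) ∧ □(¬b → a)), u
4. ¬□(¬b → a), u
5. ¬(¬b → a), v
6. ¬b, v
7. ¬a, v
8. (c ∧ a) ∧ (¬b → a), v
9. c ∧ a, v
10. ¬b → a, v
11. c, v
12. a, v
Accessibility: uRv
Branch closes: a and ¬a both at v.
All branches of the negation close; one closing branch shown above.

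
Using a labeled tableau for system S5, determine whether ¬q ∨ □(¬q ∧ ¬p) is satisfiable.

1. ¬q ∨ □(¬q ∧ ¬p), w0
2. □(¬q ∧ ¬p), w0
3. ¬q ∧ ¬p, w0
4. ¬q, w0
5. ¬p, w0
Accessibility: w0Rw0

Satisfiable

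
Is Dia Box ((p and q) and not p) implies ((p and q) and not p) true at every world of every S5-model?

Valid in S5

Tableau for the negation not (Dia Box ((p and q) and not p) implies ((p and q) and not p)):
1. not (Dia Box ((p and q) and not p) implies ((p and q) and not p)), w0
2. Dia Box ((p and q) and not p), w0
3. not ((p and q) and not p), w0
4. not (p and q), w0
5. not q, w0
6. Box ((p and q) and not p), w1
7. (p and q) and not p, w0
8. p and q, w0
9. not p, w0
10. p, w0
11. q, w0
Accessibility: w0Rw0, w0Rw1, w1Rw0, w1Rw1
Branch closes: p and not p both at w0.
Every branch of the negation's tableau closes; the branch above is one of them.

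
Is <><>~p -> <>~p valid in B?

No, not valid

Tableau for the negation ~(<><>~p -> <>~p):
1. ~(<><>~p -> <>~p), w0
2. <><>~p, w0
3. ~<>~p, w0
4. p, w0
5. <>~p, w1
6. p, w1
7. ~p, w2
Accessibility: w0Rw0, w0Rw1, w1Rw0, w1Rw1, w1Rw2, w2Rw1, w2Rw2
The negation has an open branch (countermodel exists).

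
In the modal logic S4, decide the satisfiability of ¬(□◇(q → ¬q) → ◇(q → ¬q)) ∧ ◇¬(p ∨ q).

1. ¬(□◇(q → ¬q) → ◇(q → ¬q)) ∧ ◇¬(p ∨ q), u
2. ¬(□◇(q → ¬q) → ◇(q → ¬q)), u
3. ◇¬(p ∨ q), u
4. □◇(q → ¬q), u
5. ¬◇(q → ¬q), u
6. ◇(q → ¬q), u
7. ¬(q → ¬q), u
8. q, u
9. ¬(p ∨ q), v
10. ¬p, v
11. ¬q, v
12. ◇(q → ¬q), v
13. ¬(q → ¬q), v
14. q, v
Accessibility: uRu, uRv, vRv
Branch closes: q and ¬q both at v.
Every branch closes; the branch above is one of them.

Unsatisfiable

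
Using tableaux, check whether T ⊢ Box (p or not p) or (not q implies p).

Tableau for the negation not (Box (p or not p) or (not q implies p)):
1. not (Box (p or not p) or (not q implies p)), u
2. not Box (p or not p), u   [neg-or-rule on 1]
3. not (not q implies p), u   [neg-or-rule on 1]
4. not q, u   [neg-implies-rule on 3]
5. not p, u   [neg-implies-rule on 3]
6. not (p or not p), v   [neg-Box-rule on 2: fresh world v, uRv]
7. not p, v   [neg-or-rule on 6]
8. p, v   [neg-or-rule on 6]
Accessibility: uRu, uRv, vRv
Branch closes: p and not p both at v.
Every branch of the negation's tableau closes; the branch above is one of them.

Valid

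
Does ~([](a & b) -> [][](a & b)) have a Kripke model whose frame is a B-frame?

1. ~([](a & b) -> [][](a & b)), 0
2. [](a & b), 0   [~->-rule on 1]
3. ~[][](a & b), 0   [~->-rule on 1]
4. a & b, 0   [[]-rule on 2 via 0R0]
5. a, 0   [&-rule on 4]
6. b, 0   [&-rule on 4]
7. ~[](a & b), 1   [~[]-rule on 3: fresh world 1, 0R1]
8. a & b, 1   [[]-rule on 2 via 0R1]
9. a, 1   [&-rule on 8]
10. b, 1   [&-rule on 8]
11. ~(a & b), 2   [~[]-rule on 7: fresh world 2, 1R2]
12. ~b, 2   [~&-rule on 11 (branches; this branch)]
Accessibility: 0R0, 0R1, 1R0, 1R1, 1R2, 2R1, 2R2

Satisfiable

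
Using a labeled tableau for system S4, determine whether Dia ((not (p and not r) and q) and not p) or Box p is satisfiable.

1. Dia ((not (p and not r) and q) and not p) or Box p, 0
2. Box p, 0
3. p, 0
Accessibility: 0R0

Satisfiable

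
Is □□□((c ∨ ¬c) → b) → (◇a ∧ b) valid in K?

Tableau for the negation ¬(□□□((c ∨ ¬c) → b) → (◇a ∧ b)):
1. ¬(□□□((c ∨ ¬c) → b) → (◇a ∧ b)), w0
2. □□□((c ∨ ¬c) → b), w0   [¬→-rule on 1]
3. ¬(◇a ∧ b), w0   [¬→-rule on 1]
4. ¬b, w0   [¬∧-rule on 3 (branches; this branch)]
The negation has an open branch (countermodel exists).

Invalid (countermodel exists)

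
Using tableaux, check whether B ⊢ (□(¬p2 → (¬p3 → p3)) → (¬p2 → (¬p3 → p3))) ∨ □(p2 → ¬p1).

Tableau for the negation ¬((□(¬p2 → (¬p3 → p3)) → (¬p2 → (¬p3 → p3))) ∨ □(p2 → ¬p1)):
1. ¬((□(¬p2 → (¬p3 → p3)) → (¬p2 → (¬p3 → p3))) ∨ □(p2 → ¬p1)), w0
2. ¬(□(¬p2 → (¬p3 → p3)) → (¬p2 → (¬p3 → p3))), w0
3. ¬□(p2 → ¬p1), w0
4. □(¬p2 → (¬p3 → p3)), w0
5. ¬(¬p2 → (¬p3 → p3)), w0
6. ¬p2, w0
7. ¬(¬p3 → p3), w0
8. ¬p3, w0
9. ¬p2 → (¬p3 → p3), w0
10. ¬p3 → p3, w0
11. p3, w0
Accessibility: w0Rw0
Branch closes: p3 and ¬p3 both at w0.
Every branch of the negation's tableau closes; the branch above is one of them.

Valid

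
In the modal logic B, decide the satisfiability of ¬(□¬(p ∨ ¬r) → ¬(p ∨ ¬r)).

1. ¬(□¬(p ∨ ¬r) → ¬(p ∨ ¬r)), u
2. □¬(p ∨ ¬r), u
3. p ∨ ¬r, u
4. ¬(p ∨ ¬r), u
5. ¬p, u
6. r, u
7. ¬r, u
Accessibility: uRu
Branch closes: r and ¬r both at u.
(One branch shown.) All branches close.

No, unsatisfiable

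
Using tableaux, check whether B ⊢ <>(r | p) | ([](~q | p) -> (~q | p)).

Valid

Tableau for the negation ~(<>(r | p) | ([](~q | p) -> (~q | p))):
1. ~(<>(r | p) | ([](~q | p) -> (~q | p))), u
2. ~<>(r | p), u
3. ~([](~q | p) -> (~q | p)), u
4. [](~q | p), u
5. ~(~q | p), u
6. q, u
7. ~p, u
8. ~(r | p), u
9. ~r, u
10. ~q | p, u
11. p, u
Accessibility: uRu
Branch closes: p and ~p both at u.
All branches of the negation close; one closing branch shown above.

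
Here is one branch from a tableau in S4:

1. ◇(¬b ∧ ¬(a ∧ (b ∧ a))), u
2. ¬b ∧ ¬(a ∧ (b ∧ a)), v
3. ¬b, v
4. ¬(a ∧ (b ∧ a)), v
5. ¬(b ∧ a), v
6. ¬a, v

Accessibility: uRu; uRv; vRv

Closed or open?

Open

There is no literal clash: for every atom and world, at most one sign appears.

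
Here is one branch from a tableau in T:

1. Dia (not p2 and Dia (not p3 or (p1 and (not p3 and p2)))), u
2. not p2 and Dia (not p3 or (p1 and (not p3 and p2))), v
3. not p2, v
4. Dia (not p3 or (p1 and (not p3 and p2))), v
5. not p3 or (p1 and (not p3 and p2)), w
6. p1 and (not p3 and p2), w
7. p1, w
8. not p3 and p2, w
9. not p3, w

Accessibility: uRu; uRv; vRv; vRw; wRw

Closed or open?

Not closed

There is no literal clash: for every atom and world, at most one sign appears.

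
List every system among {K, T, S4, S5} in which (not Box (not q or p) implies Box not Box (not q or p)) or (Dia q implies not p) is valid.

S5-tableau for the negation not ((not Box (not q or p) implies Box not Box (not q or p)) or (Dia q implies not p)):
1. not ((not Box (not q or p) implies Box not Box (not q or p)) or (Dia q implies not p)), 0
2. not (not Box (not q or p) implies Box not Box (not q or p)), 0
3. not (Dia q implies not p), 0
4. not Box (not q or p), 0
5. not Box not Box (not q or p), 0
6. Dia q, 0
7. p, 0
8. not (not q or p), 1
9. q, 1
10. not p, 1
11. Box (not q or p), 2
12. not q or p, 0
13. not q or p, 1
14. not q or p, 2
15. p, 1
Accessibility: 0R0, 0R1, 0R2, 1R0, 1R1, 1R2, 2R0, 2R1, 2R2
Branch closes: p and not p both at 1.
Every branch closes (one shown): valid in S5.
S4-tableau for the negation not ((not Box (not q or p) implies Box not Box (not q or p)) or (Dia q implies not p)):
1. not ((not Box (not q or p) implies Box not Box (not q or p)) or (Dia q implies not p)), 0
2. not (not Box (not q or p) implies Box not Box (not q or p)), 0
3. not (Dia q implies not p), 0
4. not Box (not q or p), 0
5. not Box not Box (not q or p), 0
6. Dia q, 0
7. p, 0
8. not (not q or p), 1
9. q, 1
10. not p, 1
11. Box (not q or p), 2
12. not q or p, 2
13. p, 2
14. q, 3
Accessibility: 0R0, 0R1, 0R2, 0R3, 1R1, 2R2, 3R3
Complete open branch: countermodel on an S4-frame, so not valid in S4, nor in K, T (the same frame is also a K-frame and a T-frame).

S5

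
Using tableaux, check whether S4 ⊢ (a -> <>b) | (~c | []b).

Not valid

Tableau for the negation ~((a -> <>b) | (~c | []b)):
1. ~((a -> <>b) | (~c | []b)), u
2. ~(a -> <>b), u
3. ~(~c | []b), u
4. a, u
5. ~<>b, u
6. c, u
7. ~[]b, u
8. ~b, u
9. ~b, v
Accessibility: uRu, uRv, vRv
The negation has an open branch (countermodel exists).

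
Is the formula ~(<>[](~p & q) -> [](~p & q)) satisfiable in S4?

Yes, satisfiable

1. ~(<>[](~p & q) -> [](~p & q)), u
2. <>[](~p & q), u
3. ~[](~p & q), u
4. [](~p & q), v
5. ~p & q, v
6. ~p, v
7. q, v
8. ~(~p & q), w
9. ~q, w
Accessibility: uRu, uRv, uRw, vRv, wRw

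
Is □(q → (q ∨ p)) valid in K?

Tableau for the negation ¬□(q → (q ∨ p)):
1. ¬□(q → (q ∨ p)), 0
2. ¬(q → (q ∨ p)), 1
3. q, 1
4. ¬(q ∨ p), 1
5. ¬q, 1
6. ¬p, 1
Accessibility: 0R1
Branch closes: q and ¬q both at 1.
Every branch of the negation's tableau closes; the branch above is one of them.

Yes, valid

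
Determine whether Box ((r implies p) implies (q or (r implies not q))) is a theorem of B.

Tableau for the negation not Box ((r implies p) implies (q or (r implies not q))):
1. not Box ((r implies p) implies (q or (r implies not q))), u
2. not ((r implies p) implies (q or (r implies not q))), v
3. r implies p, v
4. not (q or (r implies not q)), v
5. not q, v
6. not (r implies not q), v
7. r, v
8. q, v
Accessibility: uRu, uRv, vRu, vRv
Branch closes: q and not q both at v.
Every branch of the negation's tableau closes; the branch above is one of them.

Yes, valid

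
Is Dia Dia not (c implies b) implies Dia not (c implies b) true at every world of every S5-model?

Valid in S5

Tableau for the negation not (Dia Dia not (c implies b) implies Dia not (c implies b)):
1. not (Dia Dia not (c implies b) implies Dia not (c implies b)), u
2. Dia Dia not (c implies b), u
3. not Dia not (c implies b), u
4. c implies b, u
5. b, u
6. Dia not (c implies b), v
7. c implies b, v
8. b, v
9. not (c implies b), w
10. c, w
11. not b, w
12. c implies b, w
13. b, w
Accessibility: uRu, uRv, uRw, vRu, vRv, vRw, wRu, wRv, wRw
Branch closes: b and not b both at w.
All branches of the negation close; one closing branch shown above.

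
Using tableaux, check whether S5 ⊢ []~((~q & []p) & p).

Tableau for the negation ~[]~((~q & []p) & p):
1. ~[]~((~q & []p) & p), 0
2. (~q & []p) & p, 1
3. ~q & []p, 1
4. p, 1
5. ~q, 1
6. []p, 1
7. p, 0
Accessibility: 0R0, 0R1, 1R0, 1R1
The negation has an open branch (countermodel exists).

No, not valid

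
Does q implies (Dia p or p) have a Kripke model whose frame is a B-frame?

1. q implies (Dia p or p), w0
2. Dia p or p, w0
3. p, w0
Accessibility: w0Rw0

Satisfiable (open branch found)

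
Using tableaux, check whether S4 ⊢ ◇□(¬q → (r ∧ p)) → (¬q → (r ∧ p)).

No, not valid

Tableau for the negation ¬(◇□(¬q → (r ∧ p)) → (¬q → (r ∧ p))):
1. ¬(◇□(¬q → (r ∧ p)) → (¬q → (r ∧ p))), 0
2. ◇□(¬q → (r ∧ p)), 0
3. ¬(¬q → (r ∧ p)), 0
4. ¬q, 0
5. ¬(r ∧ p), 0
6. ¬p, 0
7. □(¬q → (r ∧ p)), 1
8. ¬q → (r ∧ p), 1
9. r ∧ p, 1
10. r, 1
11. p, 1
Accessibility: 0R0, 0R1, 1R1
The negation has an open branch (countermodel exists).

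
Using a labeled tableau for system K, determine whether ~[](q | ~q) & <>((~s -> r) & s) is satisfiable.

1. ~[](q | ~q) & <>((~s -> r) & s), 0
2. ~[](q | ~q), 0
3. <>((~s -> r) & s), 0
4. ~(q | ~q), 1
5. ~q, 1
6. q, 1
Accessibility: 0R1
Branch closes: q and ~q both at 1.
Every branch closes; the branch above is one of them.

No, unsatisfiable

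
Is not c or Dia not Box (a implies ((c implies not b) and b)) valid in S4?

Invalid (countermodel exists)

Tableau for the negation not (not c or Dia not Box (a implies ((c implies not b) and b))):
1. not (not c or Dia not Box (a implies ((c implies not b) and b))), u
2. c, u
3. not Dia not Box (a implies ((c implies not b) and b)), u
4. Box (a implies ((c implies not b) and b)), u
5. a implies ((c implies not b) and b), u
6. not a, u
Accessibility: uRu
The negation has an open branch (countermodel exists).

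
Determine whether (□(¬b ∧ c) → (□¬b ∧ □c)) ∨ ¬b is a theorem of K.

Tableau for the negation ¬((□(¬b ∧ c) → (□¬b ∧ □c)) ∨ ¬b):
1. ¬((□(¬b ∧ c) → (□¬b ∧ □c)) ∨ ¬b), w0
2. ¬(□(¬b ∧ c) → (□¬b ∧ □c)), w0
3. b, w0
4. □(¬b ∧ c), w0
5. ¬(□¬b ∧ □c), w0
6. ¬□c, w0
7. ¬c, w1
8. ¬b ∧ c, w1
9. ¬b, w1
10. c, w1
Accessibility: w0Rw1
Branch closes: c and ¬c both at w1.
Every branch of the negation's tableau closes; the branch above is one of them.

Yes, valid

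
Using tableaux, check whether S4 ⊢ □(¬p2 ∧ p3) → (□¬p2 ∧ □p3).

Yes, valid

Tableau for the negation ¬(□(¬p2 ∧ p3) → (□¬p2 ∧ □p3)):
1. ¬(□(¬p2 ∧ p3) → (□¬p2 ∧ □p3)), u
2. □(¬p2 ∧ p3), u
3. ¬(□¬p2 ∧ □p3), u
4. ¬p2 ∧ p3, u
5. ¬p2, u
6. p3, u
7. ¬□p3, u
8. ¬p3, v
9. ¬p2 ∧ p3, v
10. ¬p2, v
11. p3, v
Accessibility: uRu, uRv, vRv
Branch closes: p3 and ¬p3 both at v.
All branches of the negation close; one closing branch shown above.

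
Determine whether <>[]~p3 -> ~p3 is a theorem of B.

Valid in B

Tableau for the negation ~(<>[]~p3 -> ~p3):
1. ~(<>[]~p3 -> ~p3), w0
2. <>[]~p3, w0
3. p3, w0
4. []~p3, w1
5. ~p3, w0
Accessibility: w0Rw0, w0Rw1, w1Rw0, w1Rw1
Branch closes: p3 and ~p3 both at w0.
All branches of the negation close; one closing branch shown above.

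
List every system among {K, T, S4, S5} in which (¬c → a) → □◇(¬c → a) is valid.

S4-tableau for the negation ¬((¬c → a) → □◇(¬c → a)):
1. ¬((¬c → a) → □◇(¬c → a)), 0
2. ¬c → a, 0   [¬→-rule on 1]
3. ¬□◇(¬c → a), 0   [¬→-rule on 1]
4. a, 0   [→-rule on 2 (branches; this branch)]
5. ¬◇(¬c → a), 1   [¬□-rule on 3: fresh world 1, 0R1]
6. ¬(¬c → a), 1   [¬◇-rule on 5 via 1R1]
7. ¬c, 1   [¬→-rule on 6]
8. ¬a, 1   [¬→-rule on 6]
Accessibility: 0R0, 0R1, 1R1
Complete open branch: countermodel on an S4-frame, so not valid in S4, nor in K, T (the same frame is also a K-frame and a T-frame).
S5-tableau for the negation ¬((¬c → a) → □◇(¬c → a)):
1. ¬((¬c → a) → □◇(¬c → a)), 0
2. ¬c → a, 0   [¬→-rule on 1]
3. ¬□◇(¬c → a), 0   [¬→-rule on 1]
4. a, 0   [→-rule on 2 (branches; this branch)]
5. ¬◇(¬c → a), 1   [¬□-rule on 3: fresh world 1, 0R1]
6. ¬(¬c → a), 0   [¬◇-rule on 5 via 1R0]
7. ¬c, 0   [¬→-rule on 6]
8. ¬a, 0   [¬→-rule on 6]
Accessibility: 0R0, 0R1, 1R0, 1R1
Branch closes: a and ¬a both at 0.
Every branch closes (one shown): valid in S5.

S5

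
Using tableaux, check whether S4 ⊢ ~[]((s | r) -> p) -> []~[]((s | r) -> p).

Tableau for the negation ~(~[]((s | r) -> p) -> []~[]((s | r) -> p)):
1. ~(~[]((s | r) -> p) -> []~[]((s | r) -> p)), 0
2. ~[]((s | r) -> p), 0   [~->-rule on 1]
3. ~[]~[]((s | r) -> p), 0   [~->-rule on 1]
4. ~((s | r) -> p), 1   [~[]-rule on 2: fresh world 1, 0R1]
5. s | r, 1   [~->-rule on 4]
6. ~p, 1   [~->-rule on 4]
7. r, 1   [|-rule on 5 (branches; this branch)]
8. []((s | r) -> p), 2   [~[]-rule on 3: fresh world 2, 0R2]
9. (s | r) -> p, 2   [[]-rule on 8 via 2R2]
10. p, 2   [->-rule on 9 (branches; this branch)]
Accessibility: 0R0, 0R1, 0R2, 1R1, 2R2
The negation has an open branch (countermodel exists).

Not valid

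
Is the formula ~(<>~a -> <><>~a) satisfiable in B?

1. ~(<>~a -> <><>~a), 0
2. <>~a, 0
3. ~<><>~a, 0
4. ~<>~a, 0
5. a, 0
6. ~a, 1
7. ~<>~a, 1
8. a, 1
Accessibility: 0R0, 0R1, 1R0, 1R1
Branch closes: a and ~a both at 1.
(One branch shown.) All branches close.

No, unsatisfiable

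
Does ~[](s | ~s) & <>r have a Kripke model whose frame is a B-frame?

Unsatisfiable (every branch closes)

1. ~[](s | ~s) & <>r, 0
2. ~[](s | ~s), 0   [&-rule on 1]
3. <>r, 0   [&-rule on 1]
4. ~(s | ~s), 1   [~[]-rule on 2: fresh world 1, 0R1]
5. ~s, 1   [~|-rule on 4]
6. s, 1   [~|-rule on 4]
Accessibility: 0R0, 0R1, 1R0, 1R1
Branch closes: s and ~s both at 1.
Every branch closes; the branch above is one of them.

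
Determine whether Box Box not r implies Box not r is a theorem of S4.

Valid

Tableau for the negation not (Box Box not r implies Box not r):
1. not (Box Box not r implies Box not r), 0
2. Box Box not r, 0
3. not Box not r, 0
4. Box not r, 0
5. not r, 0
6. r, 1
7. Box not r, 1
8. not r, 1
Accessibility: 0R0, 0R1, 1R1
Branch closes: r and not r both at 1.
All branches of the negation close; one closing branch shown above.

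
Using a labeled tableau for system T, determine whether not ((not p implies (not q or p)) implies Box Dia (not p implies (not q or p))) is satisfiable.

1. not ((not p implies (not q or p)) implies Box Dia (not p implies (not q or p))), w0
2. not p implies (not q or p), w0
3. not Box Dia (not p implies (not q or p)), w0
4. not q or p, w0
5. p, w0
6. not Dia (not p implies (not q or p)), w1
7. not (not p implies (not q or p)), w1
8. not p, w1
9. not (not q or p), w1
10. q, w1
Accessibility: w0Rw0, w0Rw1, w1Rw1

Satisfiable (open branch found)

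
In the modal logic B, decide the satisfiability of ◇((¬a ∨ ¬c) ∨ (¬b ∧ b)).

1. ◇((¬a ∨ ¬c) ∨ (¬b ∧ b)), u
2. (¬a ∨ ¬c) ∨ (¬b ∧ b), v
3. ¬a ∨ ¬c, v
4. ¬c, v
Accessibility: uRu, uRv, vRu, vRv

Satisfiable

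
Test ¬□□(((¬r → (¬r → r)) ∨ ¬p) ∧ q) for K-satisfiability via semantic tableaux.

1. ¬□□(((¬r → (¬r → r)) ∨ ¬p) ∧ q), w0
2. ¬□(((¬r → (¬r → r)) ∨ ¬p) ∧ q), w1
3. ¬(((¬r → (¬r → r)) ∨ ¬p) ∧ q), w2
4. ¬q, w2
Accessibility: w0Rw1, w1Rw2

Yes, satisfiable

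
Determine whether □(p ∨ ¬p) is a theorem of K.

Valid

Tableau for the negation ¬□(p ∨ ¬p):
1. ¬□(p ∨ ¬p), 0
2. ¬(p ∨ ¬p), 1   [¬□-rule on 1: fresh world 1, 0R1]
3. ¬p, 1   [¬∨-rule on 2]
4. p, 1   [¬∨-rule on 2]
Accessibility: 0R1
Branch closes: p and ¬p both at 1.
All branches of the negation close; one closing branch shown above.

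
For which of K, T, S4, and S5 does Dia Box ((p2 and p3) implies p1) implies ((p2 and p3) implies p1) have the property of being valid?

S5

S5-tableau for the negation not (Dia Box ((p2 and p3) implies p1) implies ((p2 and p3) implies p1)):
1. not (Dia Box ((p2 and p3) implies p1) implies ((p2 and p3) implies p1)), 0
2. Dia Box ((p2 and p3) implies p1), 0   [neg-implies-rule on 1]
3. not ((p2 and p3) implies p1), 0   [neg-implies-rule on 1]
4. p2 and p3, 0   [neg-implies-rule on 3]
5. not p1, 0   [neg-implies-rule on 3]
6. p2, 0   [and-rule on 4]
7. p3, 0   [and-rule on 4]
8. Box ((p2 and p3) implies p1), 1   [Dia-rule on 2: fresh world 1, 0R1]
9. (p2 and p3) implies p1, 0   [Box-rule on 8 via 1R0]
10. (p2 and p3) implies p1, 1   [Box-rule on 8 via 1R1]
11. not (p2 and p3), 0   [implies-rule on 9 (branches; this branch)]
12. p1, 1   [implies-rule on 10 (branches; this branch)]
13. not p3, 0   [neg-and-rule on 11 (branches; this branch)]
Accessibility: 0R0, 0R1, 1R0, 1R1
Branch closes: p3 and not p3 both at 0.
Every branch closes (one shown): valid in S5.
S4-tableau for the negation not (Dia Box ((p2 and p3) implies p1) implies ((p2 and p3) implies p1)):
1. not (Dia Box ((p2 and p3) implies p1) implies ((p2 and p3) implies p1)), 0
2. Dia Box ((p2 and p3) implies p1), 0   [neg-implies-rule on 1]
3. not ((p2 and p3) implies p1), 0   [neg-implies-rule on 1]
4. p2 and p3, 0   [neg-implies-rule on 3]
5. not p1, 0   [neg-implies-rule on 3]
6. p2, 0   [and-rule on 4]
7. p3, 0   [and-rule on 4]
8. Box ((p2 and p3) implies p1), 1   [Dia-rule on 2: fresh world 1, 0R1]
9. (p2 and p3) implies p1, 1   [Box-rule on 8 via 1R1]
10. p1, 1   [implies-rule on 9 (branches; this branch)]
Accessibility: 0R0, 0R1, 1R1
Complete open branch: countermodel on an S4-frame, so not valid in S4, nor in K, T (the same frame is also a K-frame and a T-frame).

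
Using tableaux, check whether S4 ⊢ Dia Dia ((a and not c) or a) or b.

No, not valid

Tableau for the negation not (Dia Dia ((a and not c) or a) or b):
1. not (Dia Dia ((a and not c) or a) or b), 0
2. not Dia Dia ((a and not c) or a), 0
3. not b, 0
4. not Dia ((a and not c) or a), 0
5. not ((a and not c) or a), 0
6. not (a and not c), 0
7. not a, 0
8. c, 0
Accessibility: 0R0
The negation has an open branch (countermodel exists).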